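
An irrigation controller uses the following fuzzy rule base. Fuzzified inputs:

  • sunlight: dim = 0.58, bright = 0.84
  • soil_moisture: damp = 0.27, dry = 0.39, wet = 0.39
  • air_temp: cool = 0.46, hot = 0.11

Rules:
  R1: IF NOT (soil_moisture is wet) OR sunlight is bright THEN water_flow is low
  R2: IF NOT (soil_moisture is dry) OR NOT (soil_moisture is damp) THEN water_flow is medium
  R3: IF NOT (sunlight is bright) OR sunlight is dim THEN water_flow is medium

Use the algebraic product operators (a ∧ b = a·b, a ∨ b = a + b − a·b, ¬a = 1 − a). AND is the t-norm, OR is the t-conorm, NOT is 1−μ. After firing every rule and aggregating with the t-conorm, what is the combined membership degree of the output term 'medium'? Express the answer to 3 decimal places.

0.963

R1: ¬wet=1−0.39=0.61, bright=0.84; OR[a + b − a·b] → w = 0.9376
R2: ¬dry=1−0.39=0.61, ¬damp=1−0.27=0.73; OR[a + b − a·b] → w = 0.8947
R3: ¬bright=1−0.84=0.16, dim=0.58; OR[a + b − a·b] → w = 0.6472
Rules with consequent 'medium': {R2, R3} → strengths 0.8947, 0.6472
Aggregate via t-conorm [a + b − a·b]: 0.9629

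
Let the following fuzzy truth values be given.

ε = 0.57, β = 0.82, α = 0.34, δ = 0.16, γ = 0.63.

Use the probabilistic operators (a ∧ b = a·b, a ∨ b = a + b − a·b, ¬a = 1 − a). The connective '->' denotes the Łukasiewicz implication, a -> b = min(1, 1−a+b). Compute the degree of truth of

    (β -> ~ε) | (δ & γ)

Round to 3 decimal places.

~ε = 1 − 0.5700 = 0.4300
β -> ~ε  [Łukasiewicz: min(1, 1−a+b)] with a=0.8200, b=0.4300 → 0.6100
δ & γ = a·b on (0.1600, 0.6300) = 0.1008
(β -> ~ε) | (δ & γ) = a + b − a·b on (0.6100, 0.1008) = 0.6493

0.649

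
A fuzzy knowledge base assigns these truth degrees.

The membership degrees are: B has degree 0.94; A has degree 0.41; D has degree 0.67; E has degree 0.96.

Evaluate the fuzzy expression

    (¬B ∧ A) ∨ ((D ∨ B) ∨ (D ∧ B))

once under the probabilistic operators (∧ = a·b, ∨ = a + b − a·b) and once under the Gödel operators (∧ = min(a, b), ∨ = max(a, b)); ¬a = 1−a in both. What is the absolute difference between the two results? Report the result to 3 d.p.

Under probabilistic:
  ¬B = 1 − 0.9400 = 0.0600
  ¬B ∧ A = a·b on (0.0600, 0.4100) = 0.0246
  D ∨ B = a + b − a·b on (0.6700, 0.9400) = 0.9802
  D ∧ B = a·b on (0.6700, 0.9400) = 0.6298
  (D ∨ B) ∨ (D ∧ B) = a + b − a·b on (0.9802, 0.6298) = 0.9927
  (¬B ∧ A) ∨ ((D ∨ B) ∨ (D ∧ B)) = a + b − a·b on (0.0246, 0.9927) = 0.9929
  → value = 0.9929
Under Gödel:
  ¬B = 1 − 0.94 = 0.06
  ¬B ∧ A = min(a, b) on (0.06, 0.41) = 0.06
  D ∨ B = max(a, b) on (0.67, 0.94) = 0.94
  D ∧ B = min(a, b) on (0.67, 0.94) = 0.67
  (D ∨ B) ∨ (D ∧ B) = max(a, b) on (0.94, 0.67) = 0.94
  (¬B ∧ A) ∨ ((D ∨ B) ∨ (D ∧ B)) = max(a, b) on (0.06, 0.94) = 0.94
  → value = 0.9400
|0.9929 − 0.9400| = 0.053

0.053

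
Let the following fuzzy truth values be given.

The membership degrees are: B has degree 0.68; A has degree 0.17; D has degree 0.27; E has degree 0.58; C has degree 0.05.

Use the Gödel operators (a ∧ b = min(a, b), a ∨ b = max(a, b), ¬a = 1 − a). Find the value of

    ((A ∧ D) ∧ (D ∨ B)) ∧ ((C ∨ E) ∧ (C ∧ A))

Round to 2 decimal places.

0.05

A ∧ D = min(a, b) on (0.17, 0.27) = 0.17
D ∨ B = max(a, b) on (0.27, 0.68) = 0.68
(A ∧ D) ∧ (D ∨ B) = min(a, b) on (0.17, 0.68) = 0.17
C ∨ E = max(a, b) on (0.05, 0.58) = 0.58
C ∧ A = min(a, b) on (0.05, 0.17) = 0.05
(C ∨ E) ∧ (C ∧ A) = min(a, b) on (0.58, 0.05) = 0.05
((A ∧ D) ∧ (D ∨ B)) ∧ ((C ∨ E) ∧ (C ∧ A)) = min(a, b) on (0.17, 0.05) = 0.05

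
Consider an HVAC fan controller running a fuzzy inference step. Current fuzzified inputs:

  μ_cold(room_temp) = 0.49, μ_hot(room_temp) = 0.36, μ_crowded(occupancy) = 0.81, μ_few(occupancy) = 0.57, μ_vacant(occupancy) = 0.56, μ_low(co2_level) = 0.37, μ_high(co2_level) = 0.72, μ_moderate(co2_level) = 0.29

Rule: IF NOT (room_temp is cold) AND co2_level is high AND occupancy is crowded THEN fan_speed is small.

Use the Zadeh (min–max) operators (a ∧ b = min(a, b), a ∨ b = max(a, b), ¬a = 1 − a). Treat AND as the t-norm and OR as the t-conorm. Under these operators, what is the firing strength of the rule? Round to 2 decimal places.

firing strength: ¬cold=1−0.49=0.51, high=0.72, crowded=0.81; AND[min(a, b)] → w = 0.51

0.51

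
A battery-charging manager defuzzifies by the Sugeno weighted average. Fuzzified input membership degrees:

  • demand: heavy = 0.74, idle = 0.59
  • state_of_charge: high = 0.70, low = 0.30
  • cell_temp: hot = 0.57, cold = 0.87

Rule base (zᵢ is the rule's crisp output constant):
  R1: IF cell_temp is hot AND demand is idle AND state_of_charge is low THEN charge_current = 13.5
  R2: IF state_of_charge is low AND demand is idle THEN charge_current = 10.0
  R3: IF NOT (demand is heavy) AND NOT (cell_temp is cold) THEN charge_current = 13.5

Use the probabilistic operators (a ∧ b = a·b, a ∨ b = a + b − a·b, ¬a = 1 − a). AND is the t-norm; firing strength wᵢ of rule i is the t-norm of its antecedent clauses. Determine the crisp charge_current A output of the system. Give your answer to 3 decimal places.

11.512

R1 (z=13.5): hot=0.57, idle=0.59, low=0.30; AND[a·b] → w = 0.1009
R2 (z=10.0): low=0.30, idle=0.59; AND[a·b] → w = 0.1770
R3 (z=13.5): ¬heavy=1−0.74=0.26, ¬cold=1−0.87=0.13; AND[a·b] → w = 0.0338
Weighted average = (0.1009·13.5 + 0.1770·10.0 + 0.0338·13.5) / (0.1009 + 0.1770 + 0.0338)
  = 3.5883 / 0.3117 = 11.512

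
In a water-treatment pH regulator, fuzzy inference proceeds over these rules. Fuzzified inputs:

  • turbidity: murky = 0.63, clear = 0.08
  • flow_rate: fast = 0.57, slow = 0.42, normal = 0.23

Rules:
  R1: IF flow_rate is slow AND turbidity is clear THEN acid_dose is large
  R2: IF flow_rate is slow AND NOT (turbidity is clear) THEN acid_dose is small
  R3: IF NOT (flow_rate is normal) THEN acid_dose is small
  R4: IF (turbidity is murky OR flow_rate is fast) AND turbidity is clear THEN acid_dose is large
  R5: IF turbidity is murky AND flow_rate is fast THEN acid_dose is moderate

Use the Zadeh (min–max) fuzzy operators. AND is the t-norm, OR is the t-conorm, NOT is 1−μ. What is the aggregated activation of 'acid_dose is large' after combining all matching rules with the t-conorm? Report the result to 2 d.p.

R1: slow=0.42, clear=0.08; AND[min(a, b)] → w = 0.08
R2: slow=0.42, ¬clear=1−0.08=0.92; AND[min(a, b)] → w = 0.42
R3: ¬normal=1−0.23=0.77 → w = 0.77
R4: (murky=0.63 OR fast=0.57) = 0.63; AND[min(a, b)] with clear=0.08 → w = 0.08
R5: murky=0.63, fast=0.57; AND[min(a, b)] → w = 0.57
Rules with consequent 'large': {R1, R4} → strengths 0.08, 0.08
Aggregate via t-conorm [max(a, b)]: 0.08

0.08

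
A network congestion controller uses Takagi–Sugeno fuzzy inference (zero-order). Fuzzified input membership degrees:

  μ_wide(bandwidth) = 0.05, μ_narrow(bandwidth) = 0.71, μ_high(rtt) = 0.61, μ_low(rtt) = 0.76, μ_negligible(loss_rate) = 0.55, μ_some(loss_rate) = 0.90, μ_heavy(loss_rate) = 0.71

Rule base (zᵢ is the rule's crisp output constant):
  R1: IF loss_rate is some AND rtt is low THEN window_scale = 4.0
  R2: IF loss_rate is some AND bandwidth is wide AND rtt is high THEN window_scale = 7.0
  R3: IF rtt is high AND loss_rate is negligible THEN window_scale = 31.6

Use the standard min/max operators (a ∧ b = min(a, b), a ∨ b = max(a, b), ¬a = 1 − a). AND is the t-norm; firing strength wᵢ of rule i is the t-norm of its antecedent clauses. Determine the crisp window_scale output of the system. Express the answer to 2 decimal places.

15.27

R1 (z=4.0): some=0.90, low=0.76; AND[min(a, b)] → w = 0.76
R2 (z=7.0): some=0.90, wide=0.05, high=0.61; AND[min(a, b)] → w = 0.05
R3 (z=31.6): high=0.61, negligible=0.55; AND[min(a, b)] → w = 0.55
Weighted average = (0.76·4.0 + 0.05·7.0 + 0.55·31.6) / (0.76 + 0.05 + 0.55)
  = 20.7700 / 1.3600 = 15.27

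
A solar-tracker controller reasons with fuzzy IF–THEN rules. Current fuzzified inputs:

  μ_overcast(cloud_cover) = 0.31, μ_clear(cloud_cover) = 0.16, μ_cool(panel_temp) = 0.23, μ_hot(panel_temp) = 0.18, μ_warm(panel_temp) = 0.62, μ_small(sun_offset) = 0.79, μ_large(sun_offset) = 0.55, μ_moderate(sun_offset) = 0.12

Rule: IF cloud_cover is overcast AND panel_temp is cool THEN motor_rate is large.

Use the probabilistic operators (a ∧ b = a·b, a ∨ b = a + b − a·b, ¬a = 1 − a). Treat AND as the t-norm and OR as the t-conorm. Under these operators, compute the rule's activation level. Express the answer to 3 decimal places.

0.071

firing strength: overcast=0.31, cool=0.23; AND[a·b] → w = 0.0713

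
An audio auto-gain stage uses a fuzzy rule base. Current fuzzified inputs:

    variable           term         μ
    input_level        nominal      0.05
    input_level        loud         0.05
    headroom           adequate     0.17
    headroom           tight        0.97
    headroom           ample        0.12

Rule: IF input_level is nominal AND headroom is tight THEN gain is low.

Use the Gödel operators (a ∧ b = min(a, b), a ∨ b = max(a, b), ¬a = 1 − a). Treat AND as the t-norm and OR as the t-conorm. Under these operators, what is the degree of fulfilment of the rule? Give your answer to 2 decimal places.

firing strength: nominal=0.05, tight=0.97; AND[min(a, b)] → w = 0.05

0.05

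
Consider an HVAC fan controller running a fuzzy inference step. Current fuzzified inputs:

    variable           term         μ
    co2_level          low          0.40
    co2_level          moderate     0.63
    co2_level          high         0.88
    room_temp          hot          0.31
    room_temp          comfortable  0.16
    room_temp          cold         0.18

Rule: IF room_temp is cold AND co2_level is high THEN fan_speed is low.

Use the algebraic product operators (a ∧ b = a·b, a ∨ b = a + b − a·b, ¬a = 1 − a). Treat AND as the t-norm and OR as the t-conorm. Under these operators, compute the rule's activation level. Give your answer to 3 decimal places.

0.158

firing strength: cold=0.18, high=0.88; AND[a·b] → w = 0.1584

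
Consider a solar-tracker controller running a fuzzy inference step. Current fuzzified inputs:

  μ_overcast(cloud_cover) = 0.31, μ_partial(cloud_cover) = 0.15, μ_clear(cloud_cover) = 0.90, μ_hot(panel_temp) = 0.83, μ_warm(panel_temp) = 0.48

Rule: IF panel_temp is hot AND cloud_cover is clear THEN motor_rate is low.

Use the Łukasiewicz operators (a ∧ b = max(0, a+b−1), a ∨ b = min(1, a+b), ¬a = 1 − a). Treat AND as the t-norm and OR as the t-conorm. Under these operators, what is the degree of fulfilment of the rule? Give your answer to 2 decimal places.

firing strength: hot=0.83, clear=0.90; AND[max(0, a+b−1)] → w = 0.73

0.73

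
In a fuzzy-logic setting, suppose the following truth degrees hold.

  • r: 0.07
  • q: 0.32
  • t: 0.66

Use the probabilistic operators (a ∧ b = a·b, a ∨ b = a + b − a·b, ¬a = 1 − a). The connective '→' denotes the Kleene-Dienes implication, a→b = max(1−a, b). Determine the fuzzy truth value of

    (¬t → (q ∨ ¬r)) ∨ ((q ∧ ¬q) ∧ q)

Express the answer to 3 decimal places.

¬t = 1 − 0.6600 = 0.3400
¬r = 1 − 0.0700 = 0.9300
q ∨ ¬r = a + b − a·b on (0.3200, 0.9300) = 0.9524
¬t → (q ∨ ¬r)  [Kleene-Dienes: max(1−a, b)] with a=0.3400, b=0.9524 → 0.9524
¬q = 1 − 0.3200 = 0.6800
q ∧ ¬q = a·b on (0.3200, 0.6800) = 0.2176
(q ∧ ¬q) ∧ q = a·b on (0.2176, 0.3200) = 0.0696
(¬t → (q ∨ ¬r)) ∨ ((q ∧ ¬q) ∧ q) = a + b − a·b on (0.9524, 0.0696) = 0.9557

0.956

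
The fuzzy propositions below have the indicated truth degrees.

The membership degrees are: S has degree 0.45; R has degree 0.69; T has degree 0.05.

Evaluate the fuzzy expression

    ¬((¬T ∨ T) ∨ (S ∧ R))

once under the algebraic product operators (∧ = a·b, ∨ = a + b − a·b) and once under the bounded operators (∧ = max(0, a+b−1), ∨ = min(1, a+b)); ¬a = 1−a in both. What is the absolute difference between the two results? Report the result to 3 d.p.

0.033

Under algebraic product:
  ¬T = 1 − 0.0500 = 0.9500
  ¬T ∨ T = a + b − a·b on (0.9500, 0.0500) = 0.9525
  S ∧ R = a·b on (0.4500, 0.6900) = 0.3105
  (¬T ∨ T) ∨ (S ∧ R) = a + b − a·b on (0.9525, 0.3105) = 0.9672
  ¬((¬T ∨ T) ∨ (S ∧ R)) = 1 − 0.9672 = 0.0328
  → value = 0.0328
Under bounded:
  ¬T = 1 − 0.05 = 0.95
  ¬T ∨ T = min(1, a+b) on (0.95, 0.05) = 1.00
  S ∧ R = max(0, a+b−1) on (0.45, 0.69) = 0.14
  (¬T ∨ T) ∨ (S ∧ R) = min(1, a+b) on (1.00, 0.14) = 1.00
  ¬((¬T ∨ T) ∨ (S ∧ R)) = 1 − 1.00 = 0.00
  → value = 0.0000
|0.0328 − 0.0000| = 0.033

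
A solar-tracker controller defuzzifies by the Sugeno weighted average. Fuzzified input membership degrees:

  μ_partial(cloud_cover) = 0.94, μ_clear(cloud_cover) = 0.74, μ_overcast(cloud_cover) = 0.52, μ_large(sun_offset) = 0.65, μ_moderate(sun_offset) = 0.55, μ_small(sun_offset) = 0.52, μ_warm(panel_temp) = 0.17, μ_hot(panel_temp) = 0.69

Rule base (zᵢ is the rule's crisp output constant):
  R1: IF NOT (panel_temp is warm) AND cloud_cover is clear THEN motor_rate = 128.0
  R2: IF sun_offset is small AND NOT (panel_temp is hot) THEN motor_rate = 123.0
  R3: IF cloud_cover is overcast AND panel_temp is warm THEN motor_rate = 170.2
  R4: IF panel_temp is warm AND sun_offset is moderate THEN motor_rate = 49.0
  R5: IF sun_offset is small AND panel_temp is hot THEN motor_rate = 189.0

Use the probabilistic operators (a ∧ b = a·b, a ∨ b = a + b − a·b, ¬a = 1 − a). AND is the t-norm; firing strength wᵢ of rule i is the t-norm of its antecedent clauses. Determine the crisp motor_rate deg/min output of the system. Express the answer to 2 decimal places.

R1 (z=128.0): ¬warm=1−0.17=0.83, clear=0.74; AND[a·b] → w = 0.6142
R2 (z=123.0): small=0.52, ¬hot=1−0.69=0.31; AND[a·b] → w = 0.1612
R3 (z=170.2): overcast=0.52, warm=0.17; AND[a·b] → w = 0.0884
R4 (z=49.0): warm=0.17, moderate=0.55; AND[a·b] → w = 0.0935
R5 (z=189.0): small=0.52, hot=0.69; AND[a·b] → w = 0.3588
Weighted average = (0.6142·128.0 + 0.1612·123.0 + 0.0884·170.2 + 0.0935·49.0 + 0.3588·189.0) / (0.6142 + 0.1612 + 0.0884 + 0.0935 + 0.3588)
  = 185.8856 / 1.3161 = 141.24

141.24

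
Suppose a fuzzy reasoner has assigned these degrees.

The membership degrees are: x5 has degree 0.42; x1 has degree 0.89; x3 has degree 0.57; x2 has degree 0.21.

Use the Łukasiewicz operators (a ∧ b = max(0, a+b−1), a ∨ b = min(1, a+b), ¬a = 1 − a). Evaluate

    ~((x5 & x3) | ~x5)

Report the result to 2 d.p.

x5 & x3 = max(0, a+b−1) on (0.42, 0.57) = 0.00
~x5 = 1 − 0.42 = 0.58
(x5 & x3) | ~x5 = min(1, a+b) on (0.00, 0.58) = 0.58
~((x5 & x3) | ~x5) = 1 − 0.58 = 0.42

0.42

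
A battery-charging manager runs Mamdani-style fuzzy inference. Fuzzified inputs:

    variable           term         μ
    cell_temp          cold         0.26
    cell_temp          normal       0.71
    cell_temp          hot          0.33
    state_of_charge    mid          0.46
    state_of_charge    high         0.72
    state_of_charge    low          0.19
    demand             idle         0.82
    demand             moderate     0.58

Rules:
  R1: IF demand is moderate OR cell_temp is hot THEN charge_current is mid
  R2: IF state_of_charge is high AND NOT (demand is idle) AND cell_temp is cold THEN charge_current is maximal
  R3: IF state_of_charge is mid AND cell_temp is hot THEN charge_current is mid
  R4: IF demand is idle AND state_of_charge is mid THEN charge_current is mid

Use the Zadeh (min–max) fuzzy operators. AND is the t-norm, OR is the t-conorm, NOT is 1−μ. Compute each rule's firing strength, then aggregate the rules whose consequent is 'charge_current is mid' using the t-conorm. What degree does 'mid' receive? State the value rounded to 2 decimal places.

0.58

R1: moderate=0.58, hot=0.33; OR[max(a, b)] → w = 0.58
R2: high=0.72, ¬idle=1−0.82=0.18, cold=0.26; AND[min(a, b)] → w = 0.18
R3: mid=0.46, hot=0.33; AND[min(a, b)] → w = 0.33
R4: idle=0.82, mid=0.46; AND[min(a, b)] → w = 0.46
Rules with consequent 'mid': {R1, R3, R4} → strengths 0.58, 0.33, 0.46
Aggregate via t-conorm [max(a, b)]: 0.58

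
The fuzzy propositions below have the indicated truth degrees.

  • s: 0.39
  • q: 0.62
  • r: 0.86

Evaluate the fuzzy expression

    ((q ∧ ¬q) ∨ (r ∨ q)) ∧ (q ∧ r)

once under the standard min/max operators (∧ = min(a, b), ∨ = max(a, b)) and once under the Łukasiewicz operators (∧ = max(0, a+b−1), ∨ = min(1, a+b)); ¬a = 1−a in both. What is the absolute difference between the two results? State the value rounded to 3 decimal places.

0.140

Under standard min/max:
  ¬q = 1 − 0.62 = 0.38
  q ∧ ¬q = min(a, b) on (0.62, 0.38) = 0.38
  r ∨ q = max(a, b) on (0.86, 0.62) = 0.86
  (q ∧ ¬q) ∨ (r ∨ q) = max(a, b) on (0.38, 0.86) = 0.86
  q ∧ r = min(a, b) on (0.62, 0.86) = 0.62
  ((q ∧ ¬q) ∨ (r ∨ q)) ∧ (q ∧ r) = min(a, b) on (0.86, 0.62) = 0.62
  → value = 0.6200
Under Łukasiewicz:
  ¬q = 1 − 0.62 = 0.38
  q ∧ ¬q = max(0, a+b−1) on (0.62, 0.38) = 0.00
  r ∨ q = min(1, a+b) on (0.86, 0.62) = 1.00
  (q ∧ ¬q) ∨ (r ∨ q) = min(1, a+b) on (0.00, 1.00) = 1.00
  q ∧ r = max(0, a+b−1) on (0.62, 0.86) = 0.48
  ((q ∧ ¬q) ∨ (r ∨ q)) ∧ (q ∧ r) = max(0, a+b−1) on (1.00, 0.48) = 0.48
  → value = 0.4800
|0.6200 − 0.4800| = 0.140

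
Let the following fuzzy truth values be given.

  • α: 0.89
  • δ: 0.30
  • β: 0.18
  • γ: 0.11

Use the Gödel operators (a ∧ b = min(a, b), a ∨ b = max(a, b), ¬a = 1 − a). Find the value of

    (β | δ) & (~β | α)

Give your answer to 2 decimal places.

0.30

β | δ = max(a, b) on (0.18, 0.30) = 0.30
~β = 1 − 0.18 = 0.82
~β | α = max(a, b) on (0.82, 0.89) = 0.89
(β | δ) & (~β | α) = min(a, b) on (0.30, 0.89) = 0.30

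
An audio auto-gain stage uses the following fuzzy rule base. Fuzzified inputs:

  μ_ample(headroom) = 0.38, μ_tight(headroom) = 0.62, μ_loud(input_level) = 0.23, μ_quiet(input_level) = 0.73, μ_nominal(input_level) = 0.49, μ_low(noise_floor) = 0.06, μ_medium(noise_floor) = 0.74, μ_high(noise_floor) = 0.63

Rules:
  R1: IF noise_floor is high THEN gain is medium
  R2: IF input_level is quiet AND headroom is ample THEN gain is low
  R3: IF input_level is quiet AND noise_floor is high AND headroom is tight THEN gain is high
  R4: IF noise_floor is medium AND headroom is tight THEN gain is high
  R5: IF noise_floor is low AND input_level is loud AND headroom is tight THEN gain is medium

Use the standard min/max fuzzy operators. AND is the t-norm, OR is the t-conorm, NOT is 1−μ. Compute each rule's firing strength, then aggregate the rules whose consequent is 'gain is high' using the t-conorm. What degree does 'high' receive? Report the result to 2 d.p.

R1: high=0.63 → w = 0.63
R2: quiet=0.73, ample=0.38; AND[min(a, b)] → w = 0.38
R3: quiet=0.73, high=0.63, tight=0.62; AND[min(a, b)] → w = 0.62
R4: medium=0.74, tight=0.62; AND[min(a, b)] → w = 0.62
R5: low=0.06, loud=0.23, tight=0.62; AND[min(a, b)] → w = 0.06
Rules with consequent 'high': {R3, R4} → strengths 0.62, 0.62
Aggregate via t-conorm [max(a, b)]: 0.62

0.62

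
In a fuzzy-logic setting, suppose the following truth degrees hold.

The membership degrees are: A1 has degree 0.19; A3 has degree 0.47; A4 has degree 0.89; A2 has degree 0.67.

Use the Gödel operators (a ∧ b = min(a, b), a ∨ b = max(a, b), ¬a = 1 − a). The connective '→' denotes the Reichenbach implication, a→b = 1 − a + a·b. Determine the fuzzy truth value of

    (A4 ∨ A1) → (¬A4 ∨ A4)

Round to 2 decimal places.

A4 ∨ A1 = max(a, b) on (0.89, 0.19) = 0.89
¬A4 = 1 − 0.89 = 0.11
¬A4 ∨ A4 = max(a, b) on (0.11, 0.89) = 0.89
(A4 ∨ A1) → (¬A4 ∨ A4)  [Reichenbach: 1 − a + a·b] with a=0.89, b=0.89 → 0.90

0.90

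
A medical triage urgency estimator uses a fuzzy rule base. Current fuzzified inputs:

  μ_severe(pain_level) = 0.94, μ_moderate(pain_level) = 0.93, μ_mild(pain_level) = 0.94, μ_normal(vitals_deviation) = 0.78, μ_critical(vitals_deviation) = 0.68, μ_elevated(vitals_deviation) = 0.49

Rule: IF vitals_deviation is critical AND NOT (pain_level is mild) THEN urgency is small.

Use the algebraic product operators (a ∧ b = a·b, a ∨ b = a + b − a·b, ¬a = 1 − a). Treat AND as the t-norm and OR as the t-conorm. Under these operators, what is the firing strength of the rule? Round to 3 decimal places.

0.041

firing strength: critical=0.68, ¬mild=1−0.94=0.06; AND[a·b] → w = 0.0408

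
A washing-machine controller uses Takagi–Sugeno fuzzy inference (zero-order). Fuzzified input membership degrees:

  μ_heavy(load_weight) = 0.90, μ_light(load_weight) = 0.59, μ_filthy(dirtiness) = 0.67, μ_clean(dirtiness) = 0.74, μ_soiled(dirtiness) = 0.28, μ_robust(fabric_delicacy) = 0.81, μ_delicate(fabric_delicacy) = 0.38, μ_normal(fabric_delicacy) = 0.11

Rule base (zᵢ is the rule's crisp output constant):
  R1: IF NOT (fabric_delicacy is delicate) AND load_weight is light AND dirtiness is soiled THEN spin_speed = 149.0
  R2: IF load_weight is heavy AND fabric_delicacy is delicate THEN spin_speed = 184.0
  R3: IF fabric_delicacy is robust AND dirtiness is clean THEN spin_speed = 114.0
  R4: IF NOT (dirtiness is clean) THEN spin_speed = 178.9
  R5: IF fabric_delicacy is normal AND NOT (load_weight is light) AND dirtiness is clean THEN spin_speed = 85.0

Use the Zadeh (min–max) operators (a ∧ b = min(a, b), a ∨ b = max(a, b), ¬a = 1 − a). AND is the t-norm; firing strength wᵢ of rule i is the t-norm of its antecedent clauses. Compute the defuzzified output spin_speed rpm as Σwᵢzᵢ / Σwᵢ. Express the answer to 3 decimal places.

142.296

R1 (z=149.0): ¬delicate=1−0.38=0.62, light=0.59, soiled=0.28; AND[min(a, b)] → w = 0.28
R2 (z=184.0): heavy=0.90, delicate=0.38; AND[min(a, b)] → w = 0.38
R3 (z=114.0): robust=0.81, clean=0.74; AND[min(a, b)] → w = 0.74
R4 (z=178.9): ¬clean=1−0.74=0.26 → w = 0.26
R5 (z=85.0): normal=0.11, ¬light=1−0.59=0.41, clean=0.74; AND[min(a, b)] → w = 0.11
Weighted average = (0.28·149.0 + 0.38·184.0 + 0.74·114.0 + 0.26·178.9 + 0.11·85.0) / (0.28 + 0.38 + 0.74 + 0.26 + 0.11)
  = 251.8640 / 1.7700 = 142.296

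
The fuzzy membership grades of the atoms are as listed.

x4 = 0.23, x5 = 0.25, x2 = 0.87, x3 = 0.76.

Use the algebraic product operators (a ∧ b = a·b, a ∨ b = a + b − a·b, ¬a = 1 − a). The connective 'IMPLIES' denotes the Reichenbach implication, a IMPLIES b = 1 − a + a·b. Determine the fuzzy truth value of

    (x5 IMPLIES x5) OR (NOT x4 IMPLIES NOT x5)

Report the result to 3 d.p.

x5 IMPLIES x5  [Reichenbach: 1 − a + a·b] with a=0.2500, b=0.2500 → 0.8125
NOT x4 = 1 − 0.2300 = 0.7700
NOT x5 = 1 − 0.2500 = 0.7500
NOT x4 IMPLIES NOT x5  [Reichenbach: 1 − a + a·b] with a=0.7700, b=0.7500 → 0.8075
(x5 IMPLIES x5) OR (NOT x4 IMPLIES NOT x5) = a + b − a·b on (0.8125, 0.8075) = 0.9639

0.964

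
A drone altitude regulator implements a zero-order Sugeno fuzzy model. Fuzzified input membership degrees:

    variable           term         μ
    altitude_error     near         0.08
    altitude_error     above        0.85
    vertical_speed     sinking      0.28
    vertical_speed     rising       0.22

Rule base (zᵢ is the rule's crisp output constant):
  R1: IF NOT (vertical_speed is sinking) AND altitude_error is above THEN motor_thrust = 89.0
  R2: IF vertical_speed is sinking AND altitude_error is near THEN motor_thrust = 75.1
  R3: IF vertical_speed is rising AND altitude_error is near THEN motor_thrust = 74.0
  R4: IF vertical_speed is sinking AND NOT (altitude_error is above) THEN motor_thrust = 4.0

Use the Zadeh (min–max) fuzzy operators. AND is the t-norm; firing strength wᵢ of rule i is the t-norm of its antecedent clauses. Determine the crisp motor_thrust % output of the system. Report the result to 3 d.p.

74.377

R1 (z=89.0): ¬sinking=1−0.28=0.72, above=0.85; AND[min(a, b)] → w = 0.72
R2 (z=75.1): sinking=0.28, near=0.08; AND[min(a, b)] → w = 0.08
R3 (z=74.0): rising=0.22, near=0.08; AND[min(a, b)] → w = 0.08
R4 (z=4.0): sinking=0.28, ¬above=1−0.85=0.15; AND[min(a, b)] → w = 0.15
Weighted average = (0.72·89.0 + 0.08·75.1 + 0.08·74.0 + 0.15·4.0) / (0.72 + 0.08 + 0.08 + 0.15)
  = 76.6080 / 1.0300 = 74.377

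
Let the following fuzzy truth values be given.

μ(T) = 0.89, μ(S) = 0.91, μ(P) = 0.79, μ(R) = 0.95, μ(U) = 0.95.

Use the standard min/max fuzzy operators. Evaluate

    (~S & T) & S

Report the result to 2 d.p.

~S = 1 − 0.91 = 0.09
~S & T = min(a, b) on (0.09, 0.89) = 0.09
(~S & T) & S = min(a, b) on (0.09, 0.91) = 0.09

0.09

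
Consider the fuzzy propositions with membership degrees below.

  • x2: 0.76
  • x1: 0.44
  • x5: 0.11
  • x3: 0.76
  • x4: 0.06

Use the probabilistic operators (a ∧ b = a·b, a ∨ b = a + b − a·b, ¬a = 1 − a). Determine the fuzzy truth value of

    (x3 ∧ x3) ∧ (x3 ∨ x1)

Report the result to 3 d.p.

0.500

x3 ∧ x3 = a·b on (0.7600, 0.7600) = 0.5776
x3 ∨ x1 = a + b − a·b on (0.7600, 0.4400) = 0.8656
(x3 ∧ x3) ∧ (x3 ∨ x1) = a·b on (0.5776, 0.8656) = 0.5000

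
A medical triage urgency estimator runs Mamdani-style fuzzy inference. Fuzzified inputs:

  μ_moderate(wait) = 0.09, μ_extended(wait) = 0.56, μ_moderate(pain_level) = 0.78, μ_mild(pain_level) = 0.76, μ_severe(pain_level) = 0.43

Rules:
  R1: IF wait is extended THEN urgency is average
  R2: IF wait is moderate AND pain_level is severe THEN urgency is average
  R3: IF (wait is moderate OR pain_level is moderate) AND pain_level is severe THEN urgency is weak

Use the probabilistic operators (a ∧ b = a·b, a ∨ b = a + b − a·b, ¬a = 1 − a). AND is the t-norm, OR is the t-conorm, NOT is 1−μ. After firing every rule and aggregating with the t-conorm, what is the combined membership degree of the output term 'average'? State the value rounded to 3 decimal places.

0.577

R1: extended=0.56 → w = 0.5600
R2: moderate=0.09, severe=0.43; AND[a·b] → w = 0.0387
R3: (moderate=0.09 OR moderate=0.78) = 0.7998; AND[a·b] with severe=0.43 → w = 0.3439
Rules with consequent 'average': {R1, R2} → strengths 0.5600, 0.0387
Aggregate via t-conorm [a + b − a·b]: 0.5770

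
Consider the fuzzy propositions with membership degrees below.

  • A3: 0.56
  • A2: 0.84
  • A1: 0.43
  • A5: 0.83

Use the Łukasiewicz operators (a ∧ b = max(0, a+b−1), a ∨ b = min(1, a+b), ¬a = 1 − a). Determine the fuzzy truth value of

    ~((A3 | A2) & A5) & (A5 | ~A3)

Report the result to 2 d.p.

A3 | A2 = min(1, a+b) on (0.56, 0.84) = 1.00
(A3 | A2) & A5 = max(0, a+b−1) on (1.00, 0.83) = 0.83
~((A3 | A2) & A5) = 1 − 0.83 = 0.17
~A3 = 1 − 0.56 = 0.44
A5 | ~A3 = min(1, a+b) on (0.83, 0.44) = 1.00
~((A3 | A2) & A5) & (A5 | ~A3) = max(0, a+b−1) on (0.17, 1.00) = 0.17

0.17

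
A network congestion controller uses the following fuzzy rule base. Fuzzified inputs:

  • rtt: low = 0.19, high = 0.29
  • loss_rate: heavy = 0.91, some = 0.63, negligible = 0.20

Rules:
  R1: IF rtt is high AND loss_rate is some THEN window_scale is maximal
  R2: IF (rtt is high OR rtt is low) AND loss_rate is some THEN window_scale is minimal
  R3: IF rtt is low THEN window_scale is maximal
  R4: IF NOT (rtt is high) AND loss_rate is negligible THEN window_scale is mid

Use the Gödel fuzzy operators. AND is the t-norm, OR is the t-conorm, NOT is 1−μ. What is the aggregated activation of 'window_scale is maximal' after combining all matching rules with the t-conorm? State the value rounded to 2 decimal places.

0.29

R1: high=0.29, some=0.63; AND[min(a, b)] → w = 0.29
R2: (high=0.29 OR low=0.19) = 0.29; AND[min(a, b)] with some=0.63 → w = 0.29
R3: low=0.19 → w = 0.19
R4: ¬high=1−0.29=0.71, negligible=0.20; AND[min(a, b)] → w = 0.20
Rules with consequent 'maximal': {R1, R3} → strengths 0.29, 0.19
Aggregate via t-conorm [max(a, b)]: 0.29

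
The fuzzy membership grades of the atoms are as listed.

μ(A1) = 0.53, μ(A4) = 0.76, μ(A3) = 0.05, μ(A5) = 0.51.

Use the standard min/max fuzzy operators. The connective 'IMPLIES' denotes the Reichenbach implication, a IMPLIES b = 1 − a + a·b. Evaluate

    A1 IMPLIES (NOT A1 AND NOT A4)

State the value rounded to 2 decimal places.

0.60

NOT A1 = 1 − 0.53 = 0.47
NOT A4 = 1 − 0.76 = 0.24
NOT A1 AND NOT A4 = min(a, b) on (0.47, 0.24) = 0.24
A1 IMPLIES (NOT A1 AND NOT A4)  [Reichenbach: 1 − a + a·b] with a=0.53, b=0.24 → 0.60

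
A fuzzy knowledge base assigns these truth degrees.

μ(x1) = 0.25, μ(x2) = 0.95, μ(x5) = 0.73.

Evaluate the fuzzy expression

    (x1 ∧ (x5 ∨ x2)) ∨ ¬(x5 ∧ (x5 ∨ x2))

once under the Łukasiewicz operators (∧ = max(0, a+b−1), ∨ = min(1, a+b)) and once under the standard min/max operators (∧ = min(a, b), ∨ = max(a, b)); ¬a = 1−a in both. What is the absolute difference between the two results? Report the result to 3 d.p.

0.250

Under Łukasiewicz:
  x5 ∨ x2 = min(1, a+b) on (0.73, 0.95) = 1.00
  x1 ∧ (x5 ∨ x2) = max(0, a+b−1) on (0.25, 1.00) = 0.25
  x5 ∨ x2 = min(1, a+b) on (0.73, 0.95) = 1.00
  x5 ∧ (x5 ∨ x2) = max(0, a+b−1) on (0.73, 1.00) = 0.73
  ¬(x5 ∧ (x5 ∨ x2)) = 1 − 0.73 = 0.27
  (x1 ∧ (x5 ∨ x2)) ∨ ¬(x5 ∧ (x5 ∨ x2)) = min(1, a+b) on (0.25, 0.27) = 0.52
  → value = 0.5200
Under standard min/max:
  x5 ∨ x2 = max(a, b) on (0.73, 0.95) = 0.95
  x1 ∧ (x5 ∨ x2) = min(a, b) on (0.25, 0.95) = 0.25
  x5 ∨ x2 = max(a, b) on (0.73, 0.95) = 0.95
  x5 ∧ (x5 ∨ x2) = min(a, b) on (0.73, 0.95) = 0.73
  ¬(x5 ∧ (x5 ∨ x2)) = 1 − 0.73 = 0.27
  (x1 ∧ (x5 ∨ x2)) ∨ ¬(x5 ∧ (x5 ∨ x2)) = max(a, b) on (0.25, 0.27) = 0.27
  → value = 0.2700
|0.5200 − 0.2700| = 0.250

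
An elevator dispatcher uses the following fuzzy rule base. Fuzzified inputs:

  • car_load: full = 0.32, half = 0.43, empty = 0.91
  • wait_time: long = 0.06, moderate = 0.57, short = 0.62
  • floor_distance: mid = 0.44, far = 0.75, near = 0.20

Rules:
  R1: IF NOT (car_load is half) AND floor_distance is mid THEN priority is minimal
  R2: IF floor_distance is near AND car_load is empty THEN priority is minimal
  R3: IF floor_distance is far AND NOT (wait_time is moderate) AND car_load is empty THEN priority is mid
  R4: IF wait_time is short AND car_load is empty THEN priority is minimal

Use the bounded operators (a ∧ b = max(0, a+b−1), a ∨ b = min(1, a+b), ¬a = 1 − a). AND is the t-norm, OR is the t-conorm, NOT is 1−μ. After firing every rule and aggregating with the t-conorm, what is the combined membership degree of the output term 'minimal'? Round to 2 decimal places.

R1: ¬half=1−0.43=0.57, mid=0.44; AND[max(0, a+b−1)] → w = 0.01
R2: near=0.20, empty=0.91; AND[max(0, a+b−1)] → w = 0.11
R3: far=0.75, ¬moderate=1−0.57=0.43, empty=0.91; AND[max(0, a+b−1)] → w = 0.09
R4: short=0.62, empty=0.91; AND[max(0, a+b−1)] → w = 0.53
Rules with consequent 'minimal': {R1, R2, R4} → strengths 0.01, 0.11, 0.53
Aggregate via t-conorm [min(1, a+b)]: 0.65

0.65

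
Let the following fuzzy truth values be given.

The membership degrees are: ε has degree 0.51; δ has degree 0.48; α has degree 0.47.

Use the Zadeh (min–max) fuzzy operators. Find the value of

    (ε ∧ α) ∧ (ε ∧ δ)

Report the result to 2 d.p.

0.47

ε ∧ α = min(a, b) on (0.51, 0.47) = 0.47
ε ∧ δ = min(a, b) on (0.51, 0.48) = 0.48
(ε ∧ α) ∧ (ε ∧ δ) = min(a, b) on (0.47, 0.48) = 0.47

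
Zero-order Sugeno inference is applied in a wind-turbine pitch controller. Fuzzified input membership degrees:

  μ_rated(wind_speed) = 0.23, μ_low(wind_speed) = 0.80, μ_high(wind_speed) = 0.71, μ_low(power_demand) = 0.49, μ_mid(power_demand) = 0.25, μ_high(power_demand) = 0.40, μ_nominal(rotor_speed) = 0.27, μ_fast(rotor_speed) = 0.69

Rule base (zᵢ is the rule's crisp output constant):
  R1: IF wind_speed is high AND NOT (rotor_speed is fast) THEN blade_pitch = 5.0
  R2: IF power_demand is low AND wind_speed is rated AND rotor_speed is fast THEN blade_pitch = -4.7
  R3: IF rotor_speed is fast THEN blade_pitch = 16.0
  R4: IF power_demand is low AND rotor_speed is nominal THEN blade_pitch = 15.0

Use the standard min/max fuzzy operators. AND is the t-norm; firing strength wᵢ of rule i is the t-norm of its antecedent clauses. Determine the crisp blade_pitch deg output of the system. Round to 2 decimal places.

R1 (z=5.0): high=0.71, ¬fast=1−0.69=0.31; AND[min(a, b)] → w = 0.31
R2 (z=-4.7): low=0.49, rated=0.23, fast=0.69; AND[min(a, b)] → w = 0.23
R3 (z=16.0): fast=0.69 → w = 0.69
R4 (z=15.0): low=0.49, nominal=0.27; AND[min(a, b)] → w = 0.27
Weighted average = (0.31·5.0 + 0.23·-4.7 + 0.69·16.0 + 0.27·15.0) / (0.31 + 0.23 + 0.69 + 0.27)
  = 15.5590 / 1.5000 = 10.37

10.37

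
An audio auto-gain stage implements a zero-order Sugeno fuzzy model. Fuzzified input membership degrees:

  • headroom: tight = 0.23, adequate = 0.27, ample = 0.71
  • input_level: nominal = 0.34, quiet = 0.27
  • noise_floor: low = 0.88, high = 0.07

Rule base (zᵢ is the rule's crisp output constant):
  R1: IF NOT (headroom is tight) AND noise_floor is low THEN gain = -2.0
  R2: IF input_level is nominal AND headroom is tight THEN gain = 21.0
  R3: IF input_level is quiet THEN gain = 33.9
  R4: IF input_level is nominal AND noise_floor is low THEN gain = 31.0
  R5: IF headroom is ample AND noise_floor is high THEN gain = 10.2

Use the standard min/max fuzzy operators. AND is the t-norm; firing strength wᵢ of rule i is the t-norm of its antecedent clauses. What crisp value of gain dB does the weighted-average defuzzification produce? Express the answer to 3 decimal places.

14.105

R1 (z=-2.0): ¬tight=1−0.23=0.77, low=0.88; AND[min(a, b)] → w = 0.77
R2 (z=21.0): nominal=0.34, tight=0.23; AND[min(a, b)] → w = 0.23
R3 (z=33.9): quiet=0.27 → w = 0.27
R4 (z=31.0): nominal=0.34, low=0.88; AND[min(a, b)] → w = 0.34
R5 (z=10.2): ample=0.71, high=0.07; AND[min(a, b)] → w = 0.07
Weighted average = (0.77·-2.0 + 0.23·21.0 + 0.27·33.9 + 0.34·31.0 + 0.07·10.2) / (0.77 + 0.23 + 0.27 + 0.34 + 0.07)
  = 23.6970 / 1.6800 = 14.105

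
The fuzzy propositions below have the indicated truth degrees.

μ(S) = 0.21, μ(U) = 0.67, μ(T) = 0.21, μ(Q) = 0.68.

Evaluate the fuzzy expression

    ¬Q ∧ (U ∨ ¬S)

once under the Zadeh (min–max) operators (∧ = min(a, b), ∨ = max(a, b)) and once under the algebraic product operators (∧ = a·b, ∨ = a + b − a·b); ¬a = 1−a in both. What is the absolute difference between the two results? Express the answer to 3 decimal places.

0.022

Under Zadeh (min–max):
  ¬Q = 1 − 0.68 = 0.32
  ¬S = 1 − 0.21 = 0.79
  U ∨ ¬S = max(a, b) on (0.67, 0.79) = 0.79
  ¬Q ∧ (U ∨ ¬S) = min(a, b) on (0.32, 0.79) = 0.32
  → value = 0.3200
Under algebraic product:
  ¬Q = 1 − 0.6800 = 0.3200
  ¬S = 1 − 0.2100 = 0.7900
  U ∨ ¬S = a + b − a·b on (0.6700, 0.7900) = 0.9307
  ¬Q ∧ (U ∨ ¬S) = a·b on (0.3200, 0.9307) = 0.2978
  → value = 0.2978
|0.3200 − 0.2978| = 0.022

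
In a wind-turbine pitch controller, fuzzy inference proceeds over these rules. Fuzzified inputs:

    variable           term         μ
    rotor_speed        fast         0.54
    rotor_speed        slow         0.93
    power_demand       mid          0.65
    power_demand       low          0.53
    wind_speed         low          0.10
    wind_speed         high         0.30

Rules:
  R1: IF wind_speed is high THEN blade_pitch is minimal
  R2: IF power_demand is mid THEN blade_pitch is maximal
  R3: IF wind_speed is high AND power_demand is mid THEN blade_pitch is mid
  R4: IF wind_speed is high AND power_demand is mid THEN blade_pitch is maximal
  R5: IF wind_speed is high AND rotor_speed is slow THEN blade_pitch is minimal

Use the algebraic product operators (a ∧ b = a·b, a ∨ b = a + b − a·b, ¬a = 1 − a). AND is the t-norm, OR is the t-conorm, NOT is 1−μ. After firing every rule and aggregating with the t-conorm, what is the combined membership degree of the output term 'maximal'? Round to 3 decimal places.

0.718

R1: high=0.30 → w = 0.3000
R2: mid=0.65 → w = 0.6500
R3: high=0.30, mid=0.65; AND[a·b] → w = 0.1950
R4: high=0.30, mid=0.65; AND[a·b] → w = 0.1950
R5: high=0.30, slow=0.93; AND[a·b] → w = 0.2790
Rules with consequent 'maximal': {R2, R4} → strengths 0.6500, 0.1950
Aggregate via t-conorm [a + b − a·b]: 0.7182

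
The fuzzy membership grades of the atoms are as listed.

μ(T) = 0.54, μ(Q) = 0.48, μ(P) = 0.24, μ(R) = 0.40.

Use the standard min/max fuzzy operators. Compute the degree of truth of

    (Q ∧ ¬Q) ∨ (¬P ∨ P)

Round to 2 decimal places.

¬Q = 1 − 0.48 = 0.52
Q ∧ ¬Q = min(a, b) on (0.48, 0.52) = 0.48
¬P = 1 − 0.24 = 0.76
¬P ∨ P = max(a, b) on (0.76, 0.24) = 0.76
(Q ∧ ¬Q) ∨ (¬P ∨ P) = max(a, b) on (0.48, 0.76) = 0.76

0.76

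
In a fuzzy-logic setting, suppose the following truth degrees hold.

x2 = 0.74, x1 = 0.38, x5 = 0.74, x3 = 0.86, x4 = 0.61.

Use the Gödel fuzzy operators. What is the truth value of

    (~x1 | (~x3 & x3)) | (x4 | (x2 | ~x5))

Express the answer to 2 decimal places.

~x1 = 1 − 0.38 = 0.62
~x3 = 1 − 0.86 = 0.14
~x3 & x3 = min(a, b) on (0.14, 0.86) = 0.14
~x1 | (~x3 & x3) = max(a, b) on (0.62, 0.14) = 0.62
~x5 = 1 − 0.74 = 0.26
x2 | ~x5 = max(a, b) on (0.74, 0.26) = 0.74
x4 | (x2 | ~x5) = max(a, b) on (0.61, 0.74) = 0.74
(~x1 | (~x3 & x3)) | (x4 | (x2 | ~x5)) = max(a, b) on (0.62, 0.74) = 0.74

0.74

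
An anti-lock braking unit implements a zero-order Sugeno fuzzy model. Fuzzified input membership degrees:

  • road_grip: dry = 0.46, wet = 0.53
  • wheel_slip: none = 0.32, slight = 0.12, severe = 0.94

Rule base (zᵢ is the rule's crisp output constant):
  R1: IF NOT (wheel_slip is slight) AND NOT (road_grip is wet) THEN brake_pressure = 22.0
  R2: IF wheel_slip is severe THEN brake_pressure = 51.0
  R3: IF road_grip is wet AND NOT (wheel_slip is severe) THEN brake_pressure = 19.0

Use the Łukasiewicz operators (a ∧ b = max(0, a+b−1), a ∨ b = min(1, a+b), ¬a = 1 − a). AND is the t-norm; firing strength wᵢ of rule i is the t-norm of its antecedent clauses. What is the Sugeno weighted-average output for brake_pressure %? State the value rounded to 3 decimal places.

43.132

R1 (z=22.0): ¬slight=1−0.12=0.88, ¬wet=1−0.53=0.47; AND[max(0, a+b−1)] → w = 0.35
R2 (z=51.0): severe=0.94 → w = 0.94
R3 (z=19.0): wet=0.53, ¬severe=1−0.94=0.06; AND[max(0, a+b−1)] → w = 0.00
Weighted average = (0.35·22.0 + 0.94·51.0 + 0.00·19.0) / (0.35 + 0.94 + 0.00)
  = 55.6400 / 1.2900 = 43.132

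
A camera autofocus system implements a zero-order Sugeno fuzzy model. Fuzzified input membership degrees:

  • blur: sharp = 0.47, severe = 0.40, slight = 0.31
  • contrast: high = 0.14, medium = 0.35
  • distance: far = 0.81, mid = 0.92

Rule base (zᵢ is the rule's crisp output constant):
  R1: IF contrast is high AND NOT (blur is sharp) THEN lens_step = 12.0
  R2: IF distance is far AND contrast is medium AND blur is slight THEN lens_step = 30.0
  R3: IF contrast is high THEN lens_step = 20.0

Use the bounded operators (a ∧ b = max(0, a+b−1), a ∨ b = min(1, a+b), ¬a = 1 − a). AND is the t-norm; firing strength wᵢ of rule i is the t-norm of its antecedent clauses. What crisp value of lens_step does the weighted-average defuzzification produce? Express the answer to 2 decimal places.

R1 (z=12.0): high=0.14, ¬sharp=1−0.47=0.53; AND[max(0, a+b−1)] → w = 0.00
R2 (z=30.0): far=0.81, medium=0.35, slight=0.31; AND[max(0, a+b−1)] → w = 0.00
R3 (z=20.0): high=0.14 → w = 0.14
Weighted average = (0.00·12.0 + 0.00·30.0 + 0.14·20.0) / (0.00 + 0.00 + 0.14)
  = 2.8000 / 0.1400 = 20.00

20.00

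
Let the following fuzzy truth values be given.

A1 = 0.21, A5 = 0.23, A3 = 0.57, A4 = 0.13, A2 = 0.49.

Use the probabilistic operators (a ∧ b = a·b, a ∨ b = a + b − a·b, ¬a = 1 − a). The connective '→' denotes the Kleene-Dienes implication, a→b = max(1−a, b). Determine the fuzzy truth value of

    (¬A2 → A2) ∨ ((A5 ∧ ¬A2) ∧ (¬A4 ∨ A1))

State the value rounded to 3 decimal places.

¬A2 = 1 − 0.4900 = 0.5100
¬A2 → A2  [Kleene-Dienes: max(1−a, b)] with a=0.5100, b=0.4900 → 0.4900
¬A2 = 1 − 0.4900 = 0.5100
A5 ∧ ¬A2 = a·b on (0.2300, 0.5100) = 0.1173
¬A4 = 1 − 0.1300 = 0.8700
¬A4 ∨ A1 = a + b − a·b on (0.8700, 0.2100) = 0.8973
(A5 ∧ ¬A2) ∧ (¬A4 ∨ A1) = a·b on (0.1173, 0.8973) = 0.1053
(¬A2 → A2) ∨ ((A5 ∧ ¬A2) ∧ (¬A4 ∨ A1)) = a + b − a·b on (0.4900, 0.1053) = 0.5437

0.544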